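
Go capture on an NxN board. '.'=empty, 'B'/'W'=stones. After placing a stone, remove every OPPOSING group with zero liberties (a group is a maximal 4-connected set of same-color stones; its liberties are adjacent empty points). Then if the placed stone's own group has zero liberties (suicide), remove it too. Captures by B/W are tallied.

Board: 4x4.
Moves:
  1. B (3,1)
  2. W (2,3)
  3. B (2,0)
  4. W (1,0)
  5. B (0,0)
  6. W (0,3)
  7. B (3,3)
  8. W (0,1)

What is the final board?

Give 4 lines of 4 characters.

Move 1: B@(3,1) -> caps B=0 W=0
Move 2: W@(2,3) -> caps B=0 W=0
Move 3: B@(2,0) -> caps B=0 W=0
Move 4: W@(1,0) -> caps B=0 W=0
Move 5: B@(0,0) -> caps B=0 W=0
Move 6: W@(0,3) -> caps B=0 W=0
Move 7: B@(3,3) -> caps B=0 W=0
Move 8: W@(0,1) -> caps B=0 W=1

Answer: .W.W
W...
B..W
.B.B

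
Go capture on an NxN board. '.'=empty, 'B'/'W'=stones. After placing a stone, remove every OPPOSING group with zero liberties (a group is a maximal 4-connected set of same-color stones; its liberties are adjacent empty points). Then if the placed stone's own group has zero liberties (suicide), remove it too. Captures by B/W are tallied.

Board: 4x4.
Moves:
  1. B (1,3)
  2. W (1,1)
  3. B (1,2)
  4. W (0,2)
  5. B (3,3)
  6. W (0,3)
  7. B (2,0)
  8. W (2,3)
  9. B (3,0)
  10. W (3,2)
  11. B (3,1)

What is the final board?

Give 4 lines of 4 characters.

Move 1: B@(1,3) -> caps B=0 W=0
Move 2: W@(1,1) -> caps B=0 W=0
Move 3: B@(1,2) -> caps B=0 W=0
Move 4: W@(0,2) -> caps B=0 W=0
Move 5: B@(3,3) -> caps B=0 W=0
Move 6: W@(0,3) -> caps B=0 W=0
Move 7: B@(2,0) -> caps B=0 W=0
Move 8: W@(2,3) -> caps B=0 W=0
Move 9: B@(3,0) -> caps B=0 W=0
Move 10: W@(3,2) -> caps B=0 W=1
Move 11: B@(3,1) -> caps B=0 W=1

Answer: ..WW
.WBB
B..W
BBW.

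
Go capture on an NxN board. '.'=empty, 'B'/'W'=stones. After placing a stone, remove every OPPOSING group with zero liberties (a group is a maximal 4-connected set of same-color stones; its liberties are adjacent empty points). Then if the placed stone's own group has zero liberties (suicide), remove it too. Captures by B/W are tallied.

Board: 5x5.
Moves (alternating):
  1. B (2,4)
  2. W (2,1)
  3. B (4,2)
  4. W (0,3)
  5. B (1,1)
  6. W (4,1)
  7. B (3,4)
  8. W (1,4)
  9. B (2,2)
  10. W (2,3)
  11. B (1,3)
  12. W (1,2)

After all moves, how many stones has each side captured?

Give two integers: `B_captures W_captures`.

Answer: 0 1

Derivation:
Move 1: B@(2,4) -> caps B=0 W=0
Move 2: W@(2,1) -> caps B=0 W=0
Move 3: B@(4,2) -> caps B=0 W=0
Move 4: W@(0,3) -> caps B=0 W=0
Move 5: B@(1,1) -> caps B=0 W=0
Move 6: W@(4,1) -> caps B=0 W=0
Move 7: B@(3,4) -> caps B=0 W=0
Move 8: W@(1,4) -> caps B=0 W=0
Move 9: B@(2,2) -> caps B=0 W=0
Move 10: W@(2,3) -> caps B=0 W=0
Move 11: B@(1,3) -> caps B=0 W=0
Move 12: W@(1,2) -> caps B=0 W=1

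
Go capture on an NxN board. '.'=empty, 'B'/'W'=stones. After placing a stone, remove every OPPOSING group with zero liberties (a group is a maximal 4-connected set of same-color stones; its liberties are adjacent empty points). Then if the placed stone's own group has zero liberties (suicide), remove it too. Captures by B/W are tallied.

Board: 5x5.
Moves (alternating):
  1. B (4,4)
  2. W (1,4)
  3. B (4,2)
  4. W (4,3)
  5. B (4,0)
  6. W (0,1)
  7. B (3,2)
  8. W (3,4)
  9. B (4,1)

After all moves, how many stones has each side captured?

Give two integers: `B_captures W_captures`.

Move 1: B@(4,4) -> caps B=0 W=0
Move 2: W@(1,4) -> caps B=0 W=0
Move 3: B@(4,2) -> caps B=0 W=0
Move 4: W@(4,3) -> caps B=0 W=0
Move 5: B@(4,0) -> caps B=0 W=0
Move 6: W@(0,1) -> caps B=0 W=0
Move 7: B@(3,2) -> caps B=0 W=0
Move 8: W@(3,4) -> caps B=0 W=1
Move 9: B@(4,1) -> caps B=0 W=1

Answer: 0 1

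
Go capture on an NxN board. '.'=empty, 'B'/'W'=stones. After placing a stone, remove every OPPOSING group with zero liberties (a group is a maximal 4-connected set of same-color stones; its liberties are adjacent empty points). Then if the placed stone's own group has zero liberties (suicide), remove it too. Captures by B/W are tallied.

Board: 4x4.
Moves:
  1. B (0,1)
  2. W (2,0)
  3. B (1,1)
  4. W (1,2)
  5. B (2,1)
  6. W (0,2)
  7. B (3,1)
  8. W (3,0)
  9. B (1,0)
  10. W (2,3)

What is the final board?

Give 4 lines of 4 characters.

Move 1: B@(0,1) -> caps B=0 W=0
Move 2: W@(2,0) -> caps B=0 W=0
Move 3: B@(1,1) -> caps B=0 W=0
Move 4: W@(1,2) -> caps B=0 W=0
Move 5: B@(2,1) -> caps B=0 W=0
Move 6: W@(0,2) -> caps B=0 W=0
Move 7: B@(3,1) -> caps B=0 W=0
Move 8: W@(3,0) -> caps B=0 W=0
Move 9: B@(1,0) -> caps B=2 W=0
Move 10: W@(2,3) -> caps B=2 W=0

Answer: .BW.
BBW.
.B.W
.B..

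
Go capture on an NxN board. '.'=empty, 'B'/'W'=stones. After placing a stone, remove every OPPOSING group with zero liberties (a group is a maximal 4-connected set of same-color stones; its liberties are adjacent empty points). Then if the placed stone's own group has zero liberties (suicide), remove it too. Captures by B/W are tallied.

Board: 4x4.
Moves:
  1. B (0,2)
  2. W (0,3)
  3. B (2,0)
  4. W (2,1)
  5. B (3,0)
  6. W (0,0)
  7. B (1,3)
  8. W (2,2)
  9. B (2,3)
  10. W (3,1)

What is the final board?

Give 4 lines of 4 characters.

Answer: W.B.
...B
BWWB
BW..

Derivation:
Move 1: B@(0,2) -> caps B=0 W=0
Move 2: W@(0,3) -> caps B=0 W=0
Move 3: B@(2,0) -> caps B=0 W=0
Move 4: W@(2,1) -> caps B=0 W=0
Move 5: B@(3,0) -> caps B=0 W=0
Move 6: W@(0,0) -> caps B=0 W=0
Move 7: B@(1,3) -> caps B=1 W=0
Move 8: W@(2,2) -> caps B=1 W=0
Move 9: B@(2,3) -> caps B=1 W=0
Move 10: W@(3,1) -> caps B=1 W=0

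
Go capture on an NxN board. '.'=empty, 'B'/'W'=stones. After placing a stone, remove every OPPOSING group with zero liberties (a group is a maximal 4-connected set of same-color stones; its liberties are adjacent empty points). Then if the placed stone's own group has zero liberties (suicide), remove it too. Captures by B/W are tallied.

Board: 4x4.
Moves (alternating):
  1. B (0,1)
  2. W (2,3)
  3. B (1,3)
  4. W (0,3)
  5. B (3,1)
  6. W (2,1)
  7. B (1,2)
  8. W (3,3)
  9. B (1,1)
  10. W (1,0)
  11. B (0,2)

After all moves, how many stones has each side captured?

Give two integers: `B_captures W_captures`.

Move 1: B@(0,1) -> caps B=0 W=0
Move 2: W@(2,3) -> caps B=0 W=0
Move 3: B@(1,3) -> caps B=0 W=0
Move 4: W@(0,3) -> caps B=0 W=0
Move 5: B@(3,1) -> caps B=0 W=0
Move 6: W@(2,1) -> caps B=0 W=0
Move 7: B@(1,2) -> caps B=0 W=0
Move 8: W@(3,3) -> caps B=0 W=0
Move 9: B@(1,1) -> caps B=0 W=0
Move 10: W@(1,0) -> caps B=0 W=0
Move 11: B@(0,2) -> caps B=1 W=0

Answer: 1 0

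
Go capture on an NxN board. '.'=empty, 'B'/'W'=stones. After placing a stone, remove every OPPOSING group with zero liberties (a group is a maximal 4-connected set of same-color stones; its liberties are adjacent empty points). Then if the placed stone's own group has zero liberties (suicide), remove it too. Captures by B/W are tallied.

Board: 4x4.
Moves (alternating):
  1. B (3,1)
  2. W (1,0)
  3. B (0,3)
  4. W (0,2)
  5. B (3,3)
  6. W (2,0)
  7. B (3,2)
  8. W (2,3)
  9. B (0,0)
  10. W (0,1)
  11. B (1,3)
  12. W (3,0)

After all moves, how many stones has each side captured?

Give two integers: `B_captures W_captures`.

Move 1: B@(3,1) -> caps B=0 W=0
Move 2: W@(1,0) -> caps B=0 W=0
Move 3: B@(0,3) -> caps B=0 W=0
Move 4: W@(0,2) -> caps B=0 W=0
Move 5: B@(3,3) -> caps B=0 W=0
Move 6: W@(2,0) -> caps B=0 W=0
Move 7: B@(3,2) -> caps B=0 W=0
Move 8: W@(2,3) -> caps B=0 W=0
Move 9: B@(0,0) -> caps B=0 W=0
Move 10: W@(0,1) -> caps B=0 W=1
Move 11: B@(1,3) -> caps B=0 W=1
Move 12: W@(3,0) -> caps B=0 W=1

Answer: 0 1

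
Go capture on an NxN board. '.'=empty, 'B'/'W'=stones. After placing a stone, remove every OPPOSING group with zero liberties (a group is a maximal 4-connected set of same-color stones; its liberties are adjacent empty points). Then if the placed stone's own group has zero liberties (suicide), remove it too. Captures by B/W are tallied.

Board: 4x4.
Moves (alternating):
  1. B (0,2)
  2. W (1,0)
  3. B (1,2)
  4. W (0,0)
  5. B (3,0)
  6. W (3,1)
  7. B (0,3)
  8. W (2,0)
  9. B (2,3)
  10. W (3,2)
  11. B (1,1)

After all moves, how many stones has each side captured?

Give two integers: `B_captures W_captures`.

Move 1: B@(0,2) -> caps B=0 W=0
Move 2: W@(1,0) -> caps B=0 W=0
Move 3: B@(1,2) -> caps B=0 W=0
Move 4: W@(0,0) -> caps B=0 W=0
Move 5: B@(3,0) -> caps B=0 W=0
Move 6: W@(3,1) -> caps B=0 W=0
Move 7: B@(0,3) -> caps B=0 W=0
Move 8: W@(2,0) -> caps B=0 W=1
Move 9: B@(2,3) -> caps B=0 W=1
Move 10: W@(3,2) -> caps B=0 W=1
Move 11: B@(1,1) -> caps B=0 W=1

Answer: 0 1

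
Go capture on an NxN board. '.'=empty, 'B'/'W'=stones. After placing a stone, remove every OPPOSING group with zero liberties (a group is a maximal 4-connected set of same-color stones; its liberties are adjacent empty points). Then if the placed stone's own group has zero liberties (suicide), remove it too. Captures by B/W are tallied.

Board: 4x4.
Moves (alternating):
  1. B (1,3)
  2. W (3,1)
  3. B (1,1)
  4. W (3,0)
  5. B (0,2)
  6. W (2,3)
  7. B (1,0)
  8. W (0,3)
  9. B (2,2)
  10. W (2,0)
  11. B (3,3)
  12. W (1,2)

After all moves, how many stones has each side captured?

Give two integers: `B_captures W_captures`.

Move 1: B@(1,3) -> caps B=0 W=0
Move 2: W@(3,1) -> caps B=0 W=0
Move 3: B@(1,1) -> caps B=0 W=0
Move 4: W@(3,0) -> caps B=0 W=0
Move 5: B@(0,2) -> caps B=0 W=0
Move 6: W@(2,3) -> caps B=0 W=0
Move 7: B@(1,0) -> caps B=0 W=0
Move 8: W@(0,3) -> caps B=0 W=0
Move 9: B@(2,2) -> caps B=0 W=0
Move 10: W@(2,0) -> caps B=0 W=0
Move 11: B@(3,3) -> caps B=1 W=0
Move 12: W@(1,2) -> caps B=1 W=0

Answer: 1 0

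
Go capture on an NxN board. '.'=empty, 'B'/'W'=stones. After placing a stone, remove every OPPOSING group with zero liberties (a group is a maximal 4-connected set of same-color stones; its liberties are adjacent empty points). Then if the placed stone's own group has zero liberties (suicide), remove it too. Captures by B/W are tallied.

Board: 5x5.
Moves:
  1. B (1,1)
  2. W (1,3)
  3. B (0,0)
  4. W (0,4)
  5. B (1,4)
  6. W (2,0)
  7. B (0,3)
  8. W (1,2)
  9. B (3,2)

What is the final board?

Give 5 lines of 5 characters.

Answer: B..B.
.BWWB
W....
..B..
.....

Derivation:
Move 1: B@(1,1) -> caps B=0 W=0
Move 2: W@(1,3) -> caps B=0 W=0
Move 3: B@(0,0) -> caps B=0 W=0
Move 4: W@(0,4) -> caps B=0 W=0
Move 5: B@(1,4) -> caps B=0 W=0
Move 6: W@(2,0) -> caps B=0 W=0
Move 7: B@(0,3) -> caps B=1 W=0
Move 8: W@(1,2) -> caps B=1 W=0
Move 9: B@(3,2) -> caps B=1 W=0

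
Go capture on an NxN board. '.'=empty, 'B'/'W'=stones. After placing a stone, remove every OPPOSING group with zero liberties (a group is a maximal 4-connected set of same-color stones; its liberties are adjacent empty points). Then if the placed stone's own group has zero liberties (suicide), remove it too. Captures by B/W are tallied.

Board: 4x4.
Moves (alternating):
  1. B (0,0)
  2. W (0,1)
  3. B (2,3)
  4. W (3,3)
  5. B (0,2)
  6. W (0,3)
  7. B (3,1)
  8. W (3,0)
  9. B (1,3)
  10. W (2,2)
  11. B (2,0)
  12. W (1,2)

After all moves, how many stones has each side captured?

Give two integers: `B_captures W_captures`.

Answer: 2 0

Derivation:
Move 1: B@(0,0) -> caps B=0 W=0
Move 2: W@(0,1) -> caps B=0 W=0
Move 3: B@(2,3) -> caps B=0 W=0
Move 4: W@(3,3) -> caps B=0 W=0
Move 5: B@(0,2) -> caps B=0 W=0
Move 6: W@(0,3) -> caps B=0 W=0
Move 7: B@(3,1) -> caps B=0 W=0
Move 8: W@(3,0) -> caps B=0 W=0
Move 9: B@(1,3) -> caps B=1 W=0
Move 10: W@(2,2) -> caps B=1 W=0
Move 11: B@(2,0) -> caps B=2 W=0
Move 12: W@(1,2) -> caps B=2 W=0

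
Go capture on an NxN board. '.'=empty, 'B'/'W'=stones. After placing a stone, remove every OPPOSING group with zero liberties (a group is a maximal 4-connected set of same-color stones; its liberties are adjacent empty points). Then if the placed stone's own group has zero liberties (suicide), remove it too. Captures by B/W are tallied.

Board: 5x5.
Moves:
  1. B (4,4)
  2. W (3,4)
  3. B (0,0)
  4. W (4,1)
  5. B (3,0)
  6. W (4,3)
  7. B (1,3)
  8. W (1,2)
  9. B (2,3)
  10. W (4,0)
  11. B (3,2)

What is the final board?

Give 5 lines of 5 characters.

Move 1: B@(4,4) -> caps B=0 W=0
Move 2: W@(3,4) -> caps B=0 W=0
Move 3: B@(0,0) -> caps B=0 W=0
Move 4: W@(4,1) -> caps B=0 W=0
Move 5: B@(3,0) -> caps B=0 W=0
Move 6: W@(4,3) -> caps B=0 W=1
Move 7: B@(1,3) -> caps B=0 W=1
Move 8: W@(1,2) -> caps B=0 W=1
Move 9: B@(2,3) -> caps B=0 W=1
Move 10: W@(4,0) -> caps B=0 W=1
Move 11: B@(3,2) -> caps B=0 W=1

Answer: B....
..WB.
...B.
B.B.W
WW.W.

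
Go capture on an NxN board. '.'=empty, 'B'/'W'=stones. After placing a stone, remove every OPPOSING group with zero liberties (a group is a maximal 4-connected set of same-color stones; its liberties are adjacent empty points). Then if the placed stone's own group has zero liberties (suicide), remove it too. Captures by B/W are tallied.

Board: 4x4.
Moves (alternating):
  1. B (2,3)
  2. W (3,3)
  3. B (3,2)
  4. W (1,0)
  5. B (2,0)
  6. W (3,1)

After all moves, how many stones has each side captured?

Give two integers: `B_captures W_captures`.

Move 1: B@(2,3) -> caps B=0 W=0
Move 2: W@(3,3) -> caps B=0 W=0
Move 3: B@(3,2) -> caps B=1 W=0
Move 4: W@(1,0) -> caps B=1 W=0
Move 5: B@(2,0) -> caps B=1 W=0
Move 6: W@(3,1) -> caps B=1 W=0

Answer: 1 0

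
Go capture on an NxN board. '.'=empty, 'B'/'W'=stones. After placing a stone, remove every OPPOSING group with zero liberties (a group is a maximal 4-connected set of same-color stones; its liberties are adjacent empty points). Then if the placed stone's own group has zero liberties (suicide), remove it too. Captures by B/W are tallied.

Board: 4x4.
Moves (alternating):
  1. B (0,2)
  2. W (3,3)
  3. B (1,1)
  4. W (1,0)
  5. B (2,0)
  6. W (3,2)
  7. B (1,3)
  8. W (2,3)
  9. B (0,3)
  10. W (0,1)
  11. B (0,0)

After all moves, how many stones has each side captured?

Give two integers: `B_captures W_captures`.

Move 1: B@(0,2) -> caps B=0 W=0
Move 2: W@(3,3) -> caps B=0 W=0
Move 3: B@(1,1) -> caps B=0 W=0
Move 4: W@(1,0) -> caps B=0 W=0
Move 5: B@(2,0) -> caps B=0 W=0
Move 6: W@(3,2) -> caps B=0 W=0
Move 7: B@(1,3) -> caps B=0 W=0
Move 8: W@(2,3) -> caps B=0 W=0
Move 9: B@(0,3) -> caps B=0 W=0
Move 10: W@(0,1) -> caps B=0 W=0
Move 11: B@(0,0) -> caps B=2 W=0

Answer: 2 0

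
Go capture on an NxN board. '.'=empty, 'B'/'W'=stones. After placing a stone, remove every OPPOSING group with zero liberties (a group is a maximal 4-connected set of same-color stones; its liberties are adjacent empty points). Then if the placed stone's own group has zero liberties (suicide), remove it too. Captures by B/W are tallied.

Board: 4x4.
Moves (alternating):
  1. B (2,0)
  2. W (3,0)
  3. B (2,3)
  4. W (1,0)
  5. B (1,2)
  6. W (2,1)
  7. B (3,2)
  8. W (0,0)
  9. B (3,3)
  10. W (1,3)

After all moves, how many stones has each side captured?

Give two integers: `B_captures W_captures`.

Move 1: B@(2,0) -> caps B=0 W=0
Move 2: W@(3,0) -> caps B=0 W=0
Move 3: B@(2,3) -> caps B=0 W=0
Move 4: W@(1,0) -> caps B=0 W=0
Move 5: B@(1,2) -> caps B=0 W=0
Move 6: W@(2,1) -> caps B=0 W=1
Move 7: B@(3,2) -> caps B=0 W=1
Move 8: W@(0,0) -> caps B=0 W=1
Move 9: B@(3,3) -> caps B=0 W=1
Move 10: W@(1,3) -> caps B=0 W=1

Answer: 0 1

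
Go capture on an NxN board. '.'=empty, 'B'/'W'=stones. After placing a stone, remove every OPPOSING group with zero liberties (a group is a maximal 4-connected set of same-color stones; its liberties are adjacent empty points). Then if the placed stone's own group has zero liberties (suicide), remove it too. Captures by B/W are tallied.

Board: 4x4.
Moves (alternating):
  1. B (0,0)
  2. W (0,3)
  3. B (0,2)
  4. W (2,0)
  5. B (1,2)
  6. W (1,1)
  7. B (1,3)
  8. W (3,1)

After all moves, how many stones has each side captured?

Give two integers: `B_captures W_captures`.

Move 1: B@(0,0) -> caps B=0 W=0
Move 2: W@(0,3) -> caps B=0 W=0
Move 3: B@(0,2) -> caps B=0 W=0
Move 4: W@(2,0) -> caps B=0 W=0
Move 5: B@(1,2) -> caps B=0 W=0
Move 6: W@(1,1) -> caps B=0 W=0
Move 7: B@(1,3) -> caps B=1 W=0
Move 8: W@(3,1) -> caps B=1 W=0

Answer: 1 0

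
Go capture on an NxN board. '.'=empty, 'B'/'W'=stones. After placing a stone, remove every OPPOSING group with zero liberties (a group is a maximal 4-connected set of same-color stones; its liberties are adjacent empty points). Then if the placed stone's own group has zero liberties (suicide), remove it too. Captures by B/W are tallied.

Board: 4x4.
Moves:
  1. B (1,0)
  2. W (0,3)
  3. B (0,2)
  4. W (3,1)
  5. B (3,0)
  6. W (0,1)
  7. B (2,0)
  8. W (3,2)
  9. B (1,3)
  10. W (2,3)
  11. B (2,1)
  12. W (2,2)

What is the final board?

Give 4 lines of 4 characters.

Answer: .WB.
B..B
BBWW
BWW.

Derivation:
Move 1: B@(1,0) -> caps B=0 W=0
Move 2: W@(0,3) -> caps B=0 W=0
Move 3: B@(0,2) -> caps B=0 W=0
Move 4: W@(3,1) -> caps B=0 W=0
Move 5: B@(3,0) -> caps B=0 W=0
Move 6: W@(0,1) -> caps B=0 W=0
Move 7: B@(2,0) -> caps B=0 W=0
Move 8: W@(3,2) -> caps B=0 W=0
Move 9: B@(1,3) -> caps B=1 W=0
Move 10: W@(2,3) -> caps B=1 W=0
Move 11: B@(2,1) -> caps B=1 W=0
Move 12: W@(2,2) -> caps B=1 W=0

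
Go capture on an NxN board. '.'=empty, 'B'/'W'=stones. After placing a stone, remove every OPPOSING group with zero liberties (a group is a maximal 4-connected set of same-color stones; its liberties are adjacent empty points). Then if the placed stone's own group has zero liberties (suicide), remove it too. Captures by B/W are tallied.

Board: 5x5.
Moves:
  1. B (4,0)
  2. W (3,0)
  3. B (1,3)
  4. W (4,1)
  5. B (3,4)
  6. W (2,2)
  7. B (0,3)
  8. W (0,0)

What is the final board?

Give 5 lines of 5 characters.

Move 1: B@(4,0) -> caps B=0 W=0
Move 2: W@(3,0) -> caps B=0 W=0
Move 3: B@(1,3) -> caps B=0 W=0
Move 4: W@(4,1) -> caps B=0 W=1
Move 5: B@(3,4) -> caps B=0 W=1
Move 6: W@(2,2) -> caps B=0 W=1
Move 7: B@(0,3) -> caps B=0 W=1
Move 8: W@(0,0) -> caps B=0 W=1

Answer: W..B.
...B.
..W..
W...B
.W...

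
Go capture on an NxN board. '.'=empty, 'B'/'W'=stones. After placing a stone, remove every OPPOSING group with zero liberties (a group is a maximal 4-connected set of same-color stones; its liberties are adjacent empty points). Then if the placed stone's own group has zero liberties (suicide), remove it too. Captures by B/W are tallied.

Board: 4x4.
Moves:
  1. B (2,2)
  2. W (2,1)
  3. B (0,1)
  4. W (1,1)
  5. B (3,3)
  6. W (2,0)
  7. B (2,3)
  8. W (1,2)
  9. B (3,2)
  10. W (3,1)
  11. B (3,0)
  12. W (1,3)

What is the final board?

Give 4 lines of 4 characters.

Move 1: B@(2,2) -> caps B=0 W=0
Move 2: W@(2,1) -> caps B=0 W=0
Move 3: B@(0,1) -> caps B=0 W=0
Move 4: W@(1,1) -> caps B=0 W=0
Move 5: B@(3,3) -> caps B=0 W=0
Move 6: W@(2,0) -> caps B=0 W=0
Move 7: B@(2,3) -> caps B=0 W=0
Move 8: W@(1,2) -> caps B=0 W=0
Move 9: B@(3,2) -> caps B=0 W=0
Move 10: W@(3,1) -> caps B=0 W=0
Move 11: B@(3,0) -> caps B=0 W=0
Move 12: W@(1,3) -> caps B=0 W=4

Answer: .B..
.WWW
WW..
.W..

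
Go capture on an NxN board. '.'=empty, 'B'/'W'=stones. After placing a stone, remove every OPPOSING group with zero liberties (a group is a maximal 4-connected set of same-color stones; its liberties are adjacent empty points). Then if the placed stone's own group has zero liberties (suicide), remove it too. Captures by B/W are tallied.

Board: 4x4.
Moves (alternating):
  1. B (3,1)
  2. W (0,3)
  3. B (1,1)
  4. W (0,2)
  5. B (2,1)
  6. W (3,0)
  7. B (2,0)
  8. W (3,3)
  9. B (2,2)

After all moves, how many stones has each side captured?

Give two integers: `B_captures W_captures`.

Move 1: B@(3,1) -> caps B=0 W=0
Move 2: W@(0,3) -> caps B=0 W=0
Move 3: B@(1,1) -> caps B=0 W=0
Move 4: W@(0,2) -> caps B=0 W=0
Move 5: B@(2,1) -> caps B=0 W=0
Move 6: W@(3,0) -> caps B=0 W=0
Move 7: B@(2,0) -> caps B=1 W=0
Move 8: W@(3,3) -> caps B=1 W=0
Move 9: B@(2,2) -> caps B=1 W=0

Answer: 1 0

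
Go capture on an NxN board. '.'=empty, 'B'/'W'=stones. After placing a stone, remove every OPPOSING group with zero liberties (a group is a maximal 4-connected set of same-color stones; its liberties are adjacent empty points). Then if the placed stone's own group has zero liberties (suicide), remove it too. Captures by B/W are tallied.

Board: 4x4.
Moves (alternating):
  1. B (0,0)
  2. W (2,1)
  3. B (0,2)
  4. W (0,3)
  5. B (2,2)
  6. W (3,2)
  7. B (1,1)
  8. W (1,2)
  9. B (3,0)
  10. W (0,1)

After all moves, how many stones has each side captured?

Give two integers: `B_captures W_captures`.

Move 1: B@(0,0) -> caps B=0 W=0
Move 2: W@(2,1) -> caps B=0 W=0
Move 3: B@(0,2) -> caps B=0 W=0
Move 4: W@(0,3) -> caps B=0 W=0
Move 5: B@(2,2) -> caps B=0 W=0
Move 6: W@(3,2) -> caps B=0 W=0
Move 7: B@(1,1) -> caps B=0 W=0
Move 8: W@(1,2) -> caps B=0 W=0
Move 9: B@(3,0) -> caps B=0 W=0
Move 10: W@(0,1) -> caps B=0 W=1

Answer: 0 1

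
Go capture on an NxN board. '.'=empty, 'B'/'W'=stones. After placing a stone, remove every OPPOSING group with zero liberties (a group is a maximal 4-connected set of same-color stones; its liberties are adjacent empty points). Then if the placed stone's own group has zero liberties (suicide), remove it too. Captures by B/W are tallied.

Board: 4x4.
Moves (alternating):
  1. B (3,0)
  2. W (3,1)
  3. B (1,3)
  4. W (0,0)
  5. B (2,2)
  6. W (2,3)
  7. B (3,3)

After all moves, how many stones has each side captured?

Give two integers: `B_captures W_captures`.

Move 1: B@(3,0) -> caps B=0 W=0
Move 2: W@(3,1) -> caps B=0 W=0
Move 3: B@(1,3) -> caps B=0 W=0
Move 4: W@(0,0) -> caps B=0 W=0
Move 5: B@(2,2) -> caps B=0 W=0
Move 6: W@(2,3) -> caps B=0 W=0
Move 7: B@(3,3) -> caps B=1 W=0

Answer: 1 0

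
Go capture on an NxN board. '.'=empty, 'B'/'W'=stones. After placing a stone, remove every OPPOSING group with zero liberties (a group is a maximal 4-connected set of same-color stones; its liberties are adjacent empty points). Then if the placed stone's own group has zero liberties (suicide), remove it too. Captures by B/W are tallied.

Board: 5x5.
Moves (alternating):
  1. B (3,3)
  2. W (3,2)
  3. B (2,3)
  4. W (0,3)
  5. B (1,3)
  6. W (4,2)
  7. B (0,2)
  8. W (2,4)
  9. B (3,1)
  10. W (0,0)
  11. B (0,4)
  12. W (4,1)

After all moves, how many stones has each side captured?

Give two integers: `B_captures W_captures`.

Move 1: B@(3,3) -> caps B=0 W=0
Move 2: W@(3,2) -> caps B=0 W=0
Move 3: B@(2,3) -> caps B=0 W=0
Move 4: W@(0,3) -> caps B=0 W=0
Move 5: B@(1,3) -> caps B=0 W=0
Move 6: W@(4,2) -> caps B=0 W=0
Move 7: B@(0,2) -> caps B=0 W=0
Move 8: W@(2,4) -> caps B=0 W=0
Move 9: B@(3,1) -> caps B=0 W=0
Move 10: W@(0,0) -> caps B=0 W=0
Move 11: B@(0,4) -> caps B=1 W=0
Move 12: W@(4,1) -> caps B=1 W=0

Answer: 1 0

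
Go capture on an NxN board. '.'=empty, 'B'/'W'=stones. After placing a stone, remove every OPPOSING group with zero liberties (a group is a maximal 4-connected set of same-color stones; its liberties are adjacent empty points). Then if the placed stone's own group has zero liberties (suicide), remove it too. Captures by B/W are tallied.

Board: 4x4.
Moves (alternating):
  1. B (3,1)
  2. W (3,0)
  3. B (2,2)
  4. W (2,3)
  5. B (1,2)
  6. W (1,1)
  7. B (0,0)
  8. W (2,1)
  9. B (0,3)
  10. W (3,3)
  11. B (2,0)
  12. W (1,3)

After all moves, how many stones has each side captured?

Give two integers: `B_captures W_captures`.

Answer: 1 0

Derivation:
Move 1: B@(3,1) -> caps B=0 W=0
Move 2: W@(3,0) -> caps B=0 W=0
Move 3: B@(2,2) -> caps B=0 W=0
Move 4: W@(2,3) -> caps B=0 W=0
Move 5: B@(1,2) -> caps B=0 W=0
Move 6: W@(1,1) -> caps B=0 W=0
Move 7: B@(0,0) -> caps B=0 W=0
Move 8: W@(2,1) -> caps B=0 W=0
Move 9: B@(0,3) -> caps B=0 W=0
Move 10: W@(3,3) -> caps B=0 W=0
Move 11: B@(2,0) -> caps B=1 W=0
Move 12: W@(1,3) -> caps B=1 W=0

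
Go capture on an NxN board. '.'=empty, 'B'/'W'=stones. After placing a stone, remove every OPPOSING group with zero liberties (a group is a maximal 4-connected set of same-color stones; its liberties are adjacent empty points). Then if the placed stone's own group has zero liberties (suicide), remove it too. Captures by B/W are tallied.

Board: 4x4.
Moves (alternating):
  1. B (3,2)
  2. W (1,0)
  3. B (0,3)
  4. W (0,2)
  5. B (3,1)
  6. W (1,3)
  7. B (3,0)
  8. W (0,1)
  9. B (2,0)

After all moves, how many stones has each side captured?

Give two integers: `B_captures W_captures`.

Move 1: B@(3,2) -> caps B=0 W=0
Move 2: W@(1,0) -> caps B=0 W=0
Move 3: B@(0,3) -> caps B=0 W=0
Move 4: W@(0,2) -> caps B=0 W=0
Move 5: B@(3,1) -> caps B=0 W=0
Move 6: W@(1,3) -> caps B=0 W=1
Move 7: B@(3,0) -> caps B=0 W=1
Move 8: W@(0,1) -> caps B=0 W=1
Move 9: B@(2,0) -> caps B=0 W=1

Answer: 0 1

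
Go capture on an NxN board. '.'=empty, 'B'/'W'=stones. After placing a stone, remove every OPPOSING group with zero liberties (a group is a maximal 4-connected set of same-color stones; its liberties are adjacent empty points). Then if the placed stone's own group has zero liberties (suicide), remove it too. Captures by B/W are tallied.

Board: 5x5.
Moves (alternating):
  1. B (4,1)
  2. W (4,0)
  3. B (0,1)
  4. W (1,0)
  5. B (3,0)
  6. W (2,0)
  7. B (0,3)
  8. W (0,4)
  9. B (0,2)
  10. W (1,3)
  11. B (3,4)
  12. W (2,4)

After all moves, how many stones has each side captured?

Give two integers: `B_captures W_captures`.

Answer: 1 0

Derivation:
Move 1: B@(4,1) -> caps B=0 W=0
Move 2: W@(4,0) -> caps B=0 W=0
Move 3: B@(0,1) -> caps B=0 W=0
Move 4: W@(1,0) -> caps B=0 W=0
Move 5: B@(3,0) -> caps B=1 W=0
Move 6: W@(2,0) -> caps B=1 W=0
Move 7: B@(0,3) -> caps B=1 W=0
Move 8: W@(0,4) -> caps B=1 W=0
Move 9: B@(0,2) -> caps B=1 W=0
Move 10: W@(1,3) -> caps B=1 W=0
Move 11: B@(3,4) -> caps B=1 W=0
Move 12: W@(2,4) -> caps B=1 W=0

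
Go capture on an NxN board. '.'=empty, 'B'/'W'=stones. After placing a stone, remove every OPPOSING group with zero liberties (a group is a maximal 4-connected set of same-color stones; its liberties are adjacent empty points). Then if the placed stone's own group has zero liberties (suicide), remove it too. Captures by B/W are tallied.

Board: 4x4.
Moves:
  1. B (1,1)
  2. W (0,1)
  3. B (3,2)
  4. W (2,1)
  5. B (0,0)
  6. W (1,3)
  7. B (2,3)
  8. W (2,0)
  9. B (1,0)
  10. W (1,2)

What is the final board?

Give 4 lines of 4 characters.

Answer: .W..
..WW
WW.B
..B.

Derivation:
Move 1: B@(1,1) -> caps B=0 W=0
Move 2: W@(0,1) -> caps B=0 W=0
Move 3: B@(3,2) -> caps B=0 W=0
Move 4: W@(2,1) -> caps B=0 W=0
Move 5: B@(0,0) -> caps B=0 W=0
Move 6: W@(1,3) -> caps B=0 W=0
Move 7: B@(2,3) -> caps B=0 W=0
Move 8: W@(2,0) -> caps B=0 W=0
Move 9: B@(1,0) -> caps B=0 W=0
Move 10: W@(1,2) -> caps B=0 W=3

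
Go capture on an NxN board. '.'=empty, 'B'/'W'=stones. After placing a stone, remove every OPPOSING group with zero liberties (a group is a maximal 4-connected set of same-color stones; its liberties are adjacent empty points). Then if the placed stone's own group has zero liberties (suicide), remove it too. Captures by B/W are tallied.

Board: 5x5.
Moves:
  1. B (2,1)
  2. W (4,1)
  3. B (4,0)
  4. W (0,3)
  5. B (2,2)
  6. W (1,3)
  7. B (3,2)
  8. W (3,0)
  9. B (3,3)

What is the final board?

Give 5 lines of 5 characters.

Move 1: B@(2,1) -> caps B=0 W=0
Move 2: W@(4,1) -> caps B=0 W=0
Move 3: B@(4,0) -> caps B=0 W=0
Move 4: W@(0,3) -> caps B=0 W=0
Move 5: B@(2,2) -> caps B=0 W=0
Move 6: W@(1,3) -> caps B=0 W=0
Move 7: B@(3,2) -> caps B=0 W=0
Move 8: W@(3,0) -> caps B=0 W=1
Move 9: B@(3,3) -> caps B=0 W=1

Answer: ...W.
...W.
.BB..
W.BB.
.W...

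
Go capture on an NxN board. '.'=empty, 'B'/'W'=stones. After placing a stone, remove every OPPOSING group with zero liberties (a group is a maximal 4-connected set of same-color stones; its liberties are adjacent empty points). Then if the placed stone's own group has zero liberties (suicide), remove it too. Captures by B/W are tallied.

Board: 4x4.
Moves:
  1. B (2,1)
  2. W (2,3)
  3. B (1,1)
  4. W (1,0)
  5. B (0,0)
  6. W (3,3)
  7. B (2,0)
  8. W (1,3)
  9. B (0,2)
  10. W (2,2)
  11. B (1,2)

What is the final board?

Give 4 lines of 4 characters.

Move 1: B@(2,1) -> caps B=0 W=0
Move 2: W@(2,3) -> caps B=0 W=0
Move 3: B@(1,1) -> caps B=0 W=0
Move 4: W@(1,0) -> caps B=0 W=0
Move 5: B@(0,0) -> caps B=0 W=0
Move 6: W@(3,3) -> caps B=0 W=0
Move 7: B@(2,0) -> caps B=1 W=0
Move 8: W@(1,3) -> caps B=1 W=0
Move 9: B@(0,2) -> caps B=1 W=0
Move 10: W@(2,2) -> caps B=1 W=0
Move 11: B@(1,2) -> caps B=1 W=0

Answer: B.B.
.BBW
BBWW
...W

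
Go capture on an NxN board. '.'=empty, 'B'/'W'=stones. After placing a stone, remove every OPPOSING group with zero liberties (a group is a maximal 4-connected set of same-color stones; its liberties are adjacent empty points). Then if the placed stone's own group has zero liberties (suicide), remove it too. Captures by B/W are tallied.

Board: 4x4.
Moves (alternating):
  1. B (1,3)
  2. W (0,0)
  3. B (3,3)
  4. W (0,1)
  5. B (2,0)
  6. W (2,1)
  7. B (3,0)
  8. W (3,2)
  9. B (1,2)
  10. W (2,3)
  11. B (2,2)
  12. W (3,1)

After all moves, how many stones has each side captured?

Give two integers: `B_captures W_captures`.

Move 1: B@(1,3) -> caps B=0 W=0
Move 2: W@(0,0) -> caps B=0 W=0
Move 3: B@(3,3) -> caps B=0 W=0
Move 4: W@(0,1) -> caps B=0 W=0
Move 5: B@(2,0) -> caps B=0 W=0
Move 6: W@(2,1) -> caps B=0 W=0
Move 7: B@(3,0) -> caps B=0 W=0
Move 8: W@(3,2) -> caps B=0 W=0
Move 9: B@(1,2) -> caps B=0 W=0
Move 10: W@(2,3) -> caps B=0 W=1
Move 11: B@(2,2) -> caps B=0 W=1
Move 12: W@(3,1) -> caps B=0 W=1

Answer: 0 1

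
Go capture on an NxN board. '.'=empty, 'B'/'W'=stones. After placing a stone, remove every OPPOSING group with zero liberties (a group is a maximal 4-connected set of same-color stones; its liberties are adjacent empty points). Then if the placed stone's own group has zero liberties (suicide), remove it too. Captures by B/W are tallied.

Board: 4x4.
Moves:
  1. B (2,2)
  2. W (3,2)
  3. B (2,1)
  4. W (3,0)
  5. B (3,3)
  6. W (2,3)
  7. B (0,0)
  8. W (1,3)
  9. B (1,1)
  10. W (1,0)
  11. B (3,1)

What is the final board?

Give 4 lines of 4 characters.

Move 1: B@(2,2) -> caps B=0 W=0
Move 2: W@(3,2) -> caps B=0 W=0
Move 3: B@(2,1) -> caps B=0 W=0
Move 4: W@(3,0) -> caps B=0 W=0
Move 5: B@(3,3) -> caps B=0 W=0
Move 6: W@(2,3) -> caps B=0 W=1
Move 7: B@(0,0) -> caps B=0 W=1
Move 8: W@(1,3) -> caps B=0 W=1
Move 9: B@(1,1) -> caps B=0 W=1
Move 10: W@(1,0) -> caps B=0 W=1
Move 11: B@(3,1) -> caps B=0 W=1

Answer: B...
WB.W
.BBW
WBW.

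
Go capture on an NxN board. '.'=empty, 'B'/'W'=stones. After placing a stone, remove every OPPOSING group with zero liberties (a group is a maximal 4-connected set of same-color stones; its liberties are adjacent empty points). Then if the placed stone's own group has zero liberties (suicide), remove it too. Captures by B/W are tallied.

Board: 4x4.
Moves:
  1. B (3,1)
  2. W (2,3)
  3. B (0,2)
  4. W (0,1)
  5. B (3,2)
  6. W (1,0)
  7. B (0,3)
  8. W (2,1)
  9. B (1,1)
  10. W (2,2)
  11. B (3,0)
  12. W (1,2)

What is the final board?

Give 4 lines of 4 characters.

Answer: .WBB
W.W.
.WWW
BBB.

Derivation:
Move 1: B@(3,1) -> caps B=0 W=0
Move 2: W@(2,3) -> caps B=0 W=0
Move 3: B@(0,2) -> caps B=0 W=0
Move 4: W@(0,1) -> caps B=0 W=0
Move 5: B@(3,2) -> caps B=0 W=0
Move 6: W@(1,0) -> caps B=0 W=0
Move 7: B@(0,3) -> caps B=0 W=0
Move 8: W@(2,1) -> caps B=0 W=0
Move 9: B@(1,1) -> caps B=0 W=0
Move 10: W@(2,2) -> caps B=0 W=0
Move 11: B@(3,0) -> caps B=0 W=0
Move 12: W@(1,2) -> caps B=0 W=1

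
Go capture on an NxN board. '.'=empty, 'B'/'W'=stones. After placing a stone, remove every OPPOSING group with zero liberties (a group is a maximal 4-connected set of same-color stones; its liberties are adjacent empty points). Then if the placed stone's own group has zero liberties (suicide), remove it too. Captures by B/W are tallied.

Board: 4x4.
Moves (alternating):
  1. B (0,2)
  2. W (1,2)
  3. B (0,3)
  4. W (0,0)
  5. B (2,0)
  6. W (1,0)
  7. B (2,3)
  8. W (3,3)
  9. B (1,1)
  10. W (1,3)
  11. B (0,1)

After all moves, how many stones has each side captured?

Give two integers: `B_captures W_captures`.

Answer: 2 0

Derivation:
Move 1: B@(0,2) -> caps B=0 W=0
Move 2: W@(1,2) -> caps B=0 W=0
Move 3: B@(0,3) -> caps B=0 W=0
Move 4: W@(0,0) -> caps B=0 W=0
Move 5: B@(2,0) -> caps B=0 W=0
Move 6: W@(1,0) -> caps B=0 W=0
Move 7: B@(2,3) -> caps B=0 W=0
Move 8: W@(3,3) -> caps B=0 W=0
Move 9: B@(1,1) -> caps B=0 W=0
Move 10: W@(1,3) -> caps B=0 W=0
Move 11: B@(0,1) -> caps B=2 W=0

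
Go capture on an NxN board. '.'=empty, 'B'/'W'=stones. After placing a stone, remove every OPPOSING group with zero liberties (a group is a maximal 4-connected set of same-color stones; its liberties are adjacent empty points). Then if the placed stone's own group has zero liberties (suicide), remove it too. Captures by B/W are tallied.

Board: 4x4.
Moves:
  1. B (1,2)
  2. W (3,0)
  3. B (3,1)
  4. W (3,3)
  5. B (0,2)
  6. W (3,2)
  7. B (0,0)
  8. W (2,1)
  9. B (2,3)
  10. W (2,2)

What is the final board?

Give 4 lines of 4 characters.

Answer: B.B.
..B.
.WWB
W.WW

Derivation:
Move 1: B@(1,2) -> caps B=0 W=0
Move 2: W@(3,0) -> caps B=0 W=0
Move 3: B@(3,1) -> caps B=0 W=0
Move 4: W@(3,3) -> caps B=0 W=0
Move 5: B@(0,2) -> caps B=0 W=0
Move 6: W@(3,2) -> caps B=0 W=0
Move 7: B@(0,0) -> caps B=0 W=0
Move 8: W@(2,1) -> caps B=0 W=1
Move 9: B@(2,3) -> caps B=0 W=1
Move 10: W@(2,2) -> caps B=0 W=1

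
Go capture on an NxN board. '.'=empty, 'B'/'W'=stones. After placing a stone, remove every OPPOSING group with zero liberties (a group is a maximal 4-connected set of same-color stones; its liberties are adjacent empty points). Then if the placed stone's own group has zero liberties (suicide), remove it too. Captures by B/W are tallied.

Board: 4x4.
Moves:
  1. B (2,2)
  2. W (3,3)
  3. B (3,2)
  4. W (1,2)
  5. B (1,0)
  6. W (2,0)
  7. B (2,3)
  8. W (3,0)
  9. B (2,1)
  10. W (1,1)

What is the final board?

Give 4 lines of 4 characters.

Move 1: B@(2,2) -> caps B=0 W=0
Move 2: W@(3,3) -> caps B=0 W=0
Move 3: B@(3,2) -> caps B=0 W=0
Move 4: W@(1,2) -> caps B=0 W=0
Move 5: B@(1,0) -> caps B=0 W=0
Move 6: W@(2,0) -> caps B=0 W=0
Move 7: B@(2,3) -> caps B=1 W=0
Move 8: W@(3,0) -> caps B=1 W=0
Move 9: B@(2,1) -> caps B=1 W=0
Move 10: W@(1,1) -> caps B=1 W=0

Answer: ....
BWW.
WBBB
W.B.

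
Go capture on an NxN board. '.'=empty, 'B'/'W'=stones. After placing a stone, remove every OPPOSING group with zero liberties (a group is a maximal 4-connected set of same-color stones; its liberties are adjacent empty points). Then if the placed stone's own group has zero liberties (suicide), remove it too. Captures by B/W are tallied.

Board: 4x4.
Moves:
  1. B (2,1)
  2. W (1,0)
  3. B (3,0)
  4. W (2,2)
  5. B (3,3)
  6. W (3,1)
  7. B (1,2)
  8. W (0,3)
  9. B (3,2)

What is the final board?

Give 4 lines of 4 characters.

Answer: ...W
W.B.
.BW.
B.BB

Derivation:
Move 1: B@(2,1) -> caps B=0 W=0
Move 2: W@(1,0) -> caps B=0 W=0
Move 3: B@(3,0) -> caps B=0 W=0
Move 4: W@(2,2) -> caps B=0 W=0
Move 5: B@(3,3) -> caps B=0 W=0
Move 6: W@(3,1) -> caps B=0 W=0
Move 7: B@(1,2) -> caps B=0 W=0
Move 8: W@(0,3) -> caps B=0 W=0
Move 9: B@(3,2) -> caps B=1 W=0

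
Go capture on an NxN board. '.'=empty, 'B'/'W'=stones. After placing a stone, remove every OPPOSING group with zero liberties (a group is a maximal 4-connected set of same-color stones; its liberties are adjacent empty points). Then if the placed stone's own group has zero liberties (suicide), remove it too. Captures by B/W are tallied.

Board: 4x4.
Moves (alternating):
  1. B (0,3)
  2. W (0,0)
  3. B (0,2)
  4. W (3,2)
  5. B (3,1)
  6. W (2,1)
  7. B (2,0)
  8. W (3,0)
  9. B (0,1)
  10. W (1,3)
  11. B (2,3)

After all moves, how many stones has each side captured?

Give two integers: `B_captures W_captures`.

Move 1: B@(0,3) -> caps B=0 W=0
Move 2: W@(0,0) -> caps B=0 W=0
Move 3: B@(0,2) -> caps B=0 W=0
Move 4: W@(3,2) -> caps B=0 W=0
Move 5: B@(3,1) -> caps B=0 W=0
Move 6: W@(2,1) -> caps B=0 W=0
Move 7: B@(2,0) -> caps B=0 W=0
Move 8: W@(3,0) -> caps B=0 W=1
Move 9: B@(0,1) -> caps B=0 W=1
Move 10: W@(1,3) -> caps B=0 W=1
Move 11: B@(2,3) -> caps B=0 W=1

Answer: 0 1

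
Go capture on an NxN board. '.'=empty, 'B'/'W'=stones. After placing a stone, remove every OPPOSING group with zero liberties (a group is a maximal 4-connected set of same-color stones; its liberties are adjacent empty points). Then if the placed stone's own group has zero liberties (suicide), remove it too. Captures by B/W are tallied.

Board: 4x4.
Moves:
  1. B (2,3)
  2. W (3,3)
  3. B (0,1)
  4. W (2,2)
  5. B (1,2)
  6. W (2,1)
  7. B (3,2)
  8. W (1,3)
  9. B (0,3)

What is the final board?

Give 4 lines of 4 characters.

Answer: .B.B
..B.
.WWB
..B.

Derivation:
Move 1: B@(2,3) -> caps B=0 W=0
Move 2: W@(3,3) -> caps B=0 W=0
Move 3: B@(0,1) -> caps B=0 W=0
Move 4: W@(2,2) -> caps B=0 W=0
Move 5: B@(1,2) -> caps B=0 W=0
Move 6: W@(2,1) -> caps B=0 W=0
Move 7: B@(3,2) -> caps B=1 W=0
Move 8: W@(1,3) -> caps B=1 W=0
Move 9: B@(0,3) -> caps B=2 W=0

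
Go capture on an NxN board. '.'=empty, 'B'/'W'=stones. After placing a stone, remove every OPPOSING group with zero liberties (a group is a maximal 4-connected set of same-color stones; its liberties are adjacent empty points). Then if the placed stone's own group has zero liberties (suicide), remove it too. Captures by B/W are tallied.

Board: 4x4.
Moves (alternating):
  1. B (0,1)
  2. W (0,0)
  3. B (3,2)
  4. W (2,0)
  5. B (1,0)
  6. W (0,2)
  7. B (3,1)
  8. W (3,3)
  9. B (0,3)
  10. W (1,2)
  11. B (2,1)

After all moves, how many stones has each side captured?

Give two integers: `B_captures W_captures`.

Move 1: B@(0,1) -> caps B=0 W=0
Move 2: W@(0,0) -> caps B=0 W=0
Move 3: B@(3,2) -> caps B=0 W=0
Move 4: W@(2,0) -> caps B=0 W=0
Move 5: B@(1,0) -> caps B=1 W=0
Move 6: W@(0,2) -> caps B=1 W=0
Move 7: B@(3,1) -> caps B=1 W=0
Move 8: W@(3,3) -> caps B=1 W=0
Move 9: B@(0,3) -> caps B=1 W=0
Move 10: W@(1,2) -> caps B=1 W=0
Move 11: B@(2,1) -> caps B=1 W=0

Answer: 1 0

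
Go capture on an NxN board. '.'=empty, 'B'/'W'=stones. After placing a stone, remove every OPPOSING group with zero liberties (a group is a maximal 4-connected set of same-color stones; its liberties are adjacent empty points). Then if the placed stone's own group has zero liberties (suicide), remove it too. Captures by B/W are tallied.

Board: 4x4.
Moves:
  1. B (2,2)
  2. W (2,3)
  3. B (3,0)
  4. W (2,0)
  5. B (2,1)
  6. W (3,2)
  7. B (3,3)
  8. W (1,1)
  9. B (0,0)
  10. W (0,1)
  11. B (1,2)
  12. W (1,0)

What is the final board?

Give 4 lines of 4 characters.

Move 1: B@(2,2) -> caps B=0 W=0
Move 2: W@(2,3) -> caps B=0 W=0
Move 3: B@(3,0) -> caps B=0 W=0
Move 4: W@(2,0) -> caps B=0 W=0
Move 5: B@(2,1) -> caps B=0 W=0
Move 6: W@(3,2) -> caps B=0 W=0
Move 7: B@(3,3) -> caps B=0 W=0
Move 8: W@(1,1) -> caps B=0 W=0
Move 9: B@(0,0) -> caps B=0 W=0
Move 10: W@(0,1) -> caps B=0 W=0
Move 11: B@(1,2) -> caps B=0 W=0
Move 12: W@(1,0) -> caps B=0 W=1

Answer: .W..
WWB.
WBBW
B.W.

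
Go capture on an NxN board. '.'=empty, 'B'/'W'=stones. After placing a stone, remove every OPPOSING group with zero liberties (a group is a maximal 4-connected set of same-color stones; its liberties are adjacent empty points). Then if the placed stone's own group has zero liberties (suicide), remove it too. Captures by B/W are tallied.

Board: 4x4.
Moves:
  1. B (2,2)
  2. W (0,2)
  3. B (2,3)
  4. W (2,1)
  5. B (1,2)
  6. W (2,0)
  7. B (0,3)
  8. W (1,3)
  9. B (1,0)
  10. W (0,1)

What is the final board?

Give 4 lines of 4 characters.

Move 1: B@(2,2) -> caps B=0 W=0
Move 2: W@(0,2) -> caps B=0 W=0
Move 3: B@(2,3) -> caps B=0 W=0
Move 4: W@(2,1) -> caps B=0 W=0
Move 5: B@(1,2) -> caps B=0 W=0
Move 6: W@(2,0) -> caps B=0 W=0
Move 7: B@(0,3) -> caps B=0 W=0
Move 8: W@(1,3) -> caps B=0 W=1
Move 9: B@(1,0) -> caps B=0 W=1
Move 10: W@(0,1) -> caps B=0 W=1

Answer: .WW.
B.BW
WWBB
....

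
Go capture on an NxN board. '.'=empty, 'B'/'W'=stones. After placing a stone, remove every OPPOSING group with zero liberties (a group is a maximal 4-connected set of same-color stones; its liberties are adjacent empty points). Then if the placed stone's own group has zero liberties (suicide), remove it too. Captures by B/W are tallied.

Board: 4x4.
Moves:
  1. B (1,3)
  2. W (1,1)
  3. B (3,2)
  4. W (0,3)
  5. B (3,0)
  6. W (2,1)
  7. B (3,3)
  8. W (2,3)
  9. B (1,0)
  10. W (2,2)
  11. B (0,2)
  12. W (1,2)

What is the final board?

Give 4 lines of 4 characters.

Answer: ..B.
BWWB
.WWW
B.BB

Derivation:
Move 1: B@(1,3) -> caps B=0 W=0
Move 2: W@(1,1) -> caps B=0 W=0
Move 3: B@(3,2) -> caps B=0 W=0
Move 4: W@(0,3) -> caps B=0 W=0
Move 5: B@(3,0) -> caps B=0 W=0
Move 6: W@(2,1) -> caps B=0 W=0
Move 7: B@(3,3) -> caps B=0 W=0
Move 8: W@(2,3) -> caps B=0 W=0
Move 9: B@(1,0) -> caps B=0 W=0
Move 10: W@(2,2) -> caps B=0 W=0
Move 11: B@(0,2) -> caps B=1 W=0
Move 12: W@(1,2) -> caps B=1 W=0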